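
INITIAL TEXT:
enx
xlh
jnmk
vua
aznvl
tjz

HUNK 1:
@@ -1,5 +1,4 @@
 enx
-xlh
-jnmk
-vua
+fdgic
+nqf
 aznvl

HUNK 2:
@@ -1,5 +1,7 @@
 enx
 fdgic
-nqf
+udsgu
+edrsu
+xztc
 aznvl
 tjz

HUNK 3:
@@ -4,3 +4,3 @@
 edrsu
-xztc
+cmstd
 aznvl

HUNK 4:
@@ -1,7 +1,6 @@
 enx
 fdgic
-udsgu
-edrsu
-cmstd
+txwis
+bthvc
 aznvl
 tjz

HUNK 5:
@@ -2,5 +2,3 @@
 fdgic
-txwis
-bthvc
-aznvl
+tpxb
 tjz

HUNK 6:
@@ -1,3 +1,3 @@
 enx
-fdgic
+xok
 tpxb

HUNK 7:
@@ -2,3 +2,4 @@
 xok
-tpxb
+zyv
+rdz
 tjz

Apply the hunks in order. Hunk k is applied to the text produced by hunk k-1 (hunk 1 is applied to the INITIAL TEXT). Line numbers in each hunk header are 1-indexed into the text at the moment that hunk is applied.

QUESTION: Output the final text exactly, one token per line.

Answer: enx
xok
zyv
rdz
tjz

Derivation:
Hunk 1: at line 1 remove [xlh,jnmk,vua] add [fdgic,nqf] -> 5 lines: enx fdgic nqf aznvl tjz
Hunk 2: at line 1 remove [nqf] add [udsgu,edrsu,xztc] -> 7 lines: enx fdgic udsgu edrsu xztc aznvl tjz
Hunk 3: at line 4 remove [xztc] add [cmstd] -> 7 lines: enx fdgic udsgu edrsu cmstd aznvl tjz
Hunk 4: at line 1 remove [udsgu,edrsu,cmstd] add [txwis,bthvc] -> 6 lines: enx fdgic txwis bthvc aznvl tjz
Hunk 5: at line 2 remove [txwis,bthvc,aznvl] add [tpxb] -> 4 lines: enx fdgic tpxb tjz
Hunk 6: at line 1 remove [fdgic] add [xok] -> 4 lines: enx xok tpxb tjz
Hunk 7: at line 2 remove [tpxb] add [zyv,rdz] -> 5 lines: enx xok zyv rdz tjz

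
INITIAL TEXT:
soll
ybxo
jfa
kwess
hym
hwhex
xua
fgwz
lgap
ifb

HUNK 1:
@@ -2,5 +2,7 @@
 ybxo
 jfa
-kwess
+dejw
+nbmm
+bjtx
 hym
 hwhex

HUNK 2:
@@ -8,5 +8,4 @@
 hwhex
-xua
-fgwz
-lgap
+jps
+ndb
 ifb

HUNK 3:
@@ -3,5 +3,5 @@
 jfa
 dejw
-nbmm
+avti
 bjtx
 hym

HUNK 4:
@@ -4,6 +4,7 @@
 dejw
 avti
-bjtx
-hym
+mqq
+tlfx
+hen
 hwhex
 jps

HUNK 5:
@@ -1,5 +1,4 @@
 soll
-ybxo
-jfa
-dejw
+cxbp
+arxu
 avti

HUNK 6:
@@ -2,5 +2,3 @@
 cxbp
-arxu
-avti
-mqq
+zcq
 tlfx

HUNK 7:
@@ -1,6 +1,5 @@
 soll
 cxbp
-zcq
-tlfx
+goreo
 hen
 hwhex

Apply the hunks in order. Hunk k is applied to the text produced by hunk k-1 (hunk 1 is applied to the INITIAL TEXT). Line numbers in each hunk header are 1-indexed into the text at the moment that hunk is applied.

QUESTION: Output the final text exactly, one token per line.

Answer: soll
cxbp
goreo
hen
hwhex
jps
ndb
ifb

Derivation:
Hunk 1: at line 2 remove [kwess] add [dejw,nbmm,bjtx] -> 12 lines: soll ybxo jfa dejw nbmm bjtx hym hwhex xua fgwz lgap ifb
Hunk 2: at line 8 remove [xua,fgwz,lgap] add [jps,ndb] -> 11 lines: soll ybxo jfa dejw nbmm bjtx hym hwhex jps ndb ifb
Hunk 3: at line 3 remove [nbmm] add [avti] -> 11 lines: soll ybxo jfa dejw avti bjtx hym hwhex jps ndb ifb
Hunk 4: at line 4 remove [bjtx,hym] add [mqq,tlfx,hen] -> 12 lines: soll ybxo jfa dejw avti mqq tlfx hen hwhex jps ndb ifb
Hunk 5: at line 1 remove [ybxo,jfa,dejw] add [cxbp,arxu] -> 11 lines: soll cxbp arxu avti mqq tlfx hen hwhex jps ndb ifb
Hunk 6: at line 2 remove [arxu,avti,mqq] add [zcq] -> 9 lines: soll cxbp zcq tlfx hen hwhex jps ndb ifb
Hunk 7: at line 1 remove [zcq,tlfx] add [goreo] -> 8 lines: soll cxbp goreo hen hwhex jps ndb ifb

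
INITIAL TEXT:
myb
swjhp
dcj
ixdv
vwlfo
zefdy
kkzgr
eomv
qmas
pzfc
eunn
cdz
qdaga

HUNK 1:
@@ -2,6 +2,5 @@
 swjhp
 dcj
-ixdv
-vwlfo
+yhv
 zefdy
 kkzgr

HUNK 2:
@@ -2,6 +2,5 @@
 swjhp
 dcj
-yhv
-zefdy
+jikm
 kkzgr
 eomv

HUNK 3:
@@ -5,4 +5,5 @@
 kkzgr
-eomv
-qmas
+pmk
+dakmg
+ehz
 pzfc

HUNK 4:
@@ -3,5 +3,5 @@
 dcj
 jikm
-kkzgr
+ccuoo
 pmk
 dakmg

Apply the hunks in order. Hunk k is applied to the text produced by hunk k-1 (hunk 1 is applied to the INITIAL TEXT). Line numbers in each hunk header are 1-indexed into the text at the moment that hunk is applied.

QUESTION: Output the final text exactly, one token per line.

Answer: myb
swjhp
dcj
jikm
ccuoo
pmk
dakmg
ehz
pzfc
eunn
cdz
qdaga

Derivation:
Hunk 1: at line 2 remove [ixdv,vwlfo] add [yhv] -> 12 lines: myb swjhp dcj yhv zefdy kkzgr eomv qmas pzfc eunn cdz qdaga
Hunk 2: at line 2 remove [yhv,zefdy] add [jikm] -> 11 lines: myb swjhp dcj jikm kkzgr eomv qmas pzfc eunn cdz qdaga
Hunk 3: at line 5 remove [eomv,qmas] add [pmk,dakmg,ehz] -> 12 lines: myb swjhp dcj jikm kkzgr pmk dakmg ehz pzfc eunn cdz qdaga
Hunk 4: at line 3 remove [kkzgr] add [ccuoo] -> 12 lines: myb swjhp dcj jikm ccuoo pmk dakmg ehz pzfc eunn cdz qdaga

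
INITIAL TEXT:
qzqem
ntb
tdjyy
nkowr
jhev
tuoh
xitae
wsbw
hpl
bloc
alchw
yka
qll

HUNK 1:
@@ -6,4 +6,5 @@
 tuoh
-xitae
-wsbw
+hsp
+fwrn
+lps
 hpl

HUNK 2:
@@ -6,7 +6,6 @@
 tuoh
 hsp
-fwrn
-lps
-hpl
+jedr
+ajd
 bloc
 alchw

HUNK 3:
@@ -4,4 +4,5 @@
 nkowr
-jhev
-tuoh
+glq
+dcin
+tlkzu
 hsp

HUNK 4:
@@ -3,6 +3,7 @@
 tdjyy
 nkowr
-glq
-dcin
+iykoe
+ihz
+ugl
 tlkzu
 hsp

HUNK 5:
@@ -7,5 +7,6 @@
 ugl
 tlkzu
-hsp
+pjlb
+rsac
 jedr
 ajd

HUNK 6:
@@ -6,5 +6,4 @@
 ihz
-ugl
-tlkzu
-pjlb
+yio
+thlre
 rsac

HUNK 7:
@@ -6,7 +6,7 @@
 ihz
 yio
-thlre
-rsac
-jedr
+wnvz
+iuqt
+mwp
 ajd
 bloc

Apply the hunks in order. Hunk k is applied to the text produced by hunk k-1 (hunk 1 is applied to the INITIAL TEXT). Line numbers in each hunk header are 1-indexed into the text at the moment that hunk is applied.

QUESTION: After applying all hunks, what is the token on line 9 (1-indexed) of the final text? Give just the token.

Hunk 1: at line 6 remove [xitae,wsbw] add [hsp,fwrn,lps] -> 14 lines: qzqem ntb tdjyy nkowr jhev tuoh hsp fwrn lps hpl bloc alchw yka qll
Hunk 2: at line 6 remove [fwrn,lps,hpl] add [jedr,ajd] -> 13 lines: qzqem ntb tdjyy nkowr jhev tuoh hsp jedr ajd bloc alchw yka qll
Hunk 3: at line 4 remove [jhev,tuoh] add [glq,dcin,tlkzu] -> 14 lines: qzqem ntb tdjyy nkowr glq dcin tlkzu hsp jedr ajd bloc alchw yka qll
Hunk 4: at line 3 remove [glq,dcin] add [iykoe,ihz,ugl] -> 15 lines: qzqem ntb tdjyy nkowr iykoe ihz ugl tlkzu hsp jedr ajd bloc alchw yka qll
Hunk 5: at line 7 remove [hsp] add [pjlb,rsac] -> 16 lines: qzqem ntb tdjyy nkowr iykoe ihz ugl tlkzu pjlb rsac jedr ajd bloc alchw yka qll
Hunk 6: at line 6 remove [ugl,tlkzu,pjlb] add [yio,thlre] -> 15 lines: qzqem ntb tdjyy nkowr iykoe ihz yio thlre rsac jedr ajd bloc alchw yka qll
Hunk 7: at line 6 remove [thlre,rsac,jedr] add [wnvz,iuqt,mwp] -> 15 lines: qzqem ntb tdjyy nkowr iykoe ihz yio wnvz iuqt mwp ajd bloc alchw yka qll
Final line 9: iuqt

Answer: iuqt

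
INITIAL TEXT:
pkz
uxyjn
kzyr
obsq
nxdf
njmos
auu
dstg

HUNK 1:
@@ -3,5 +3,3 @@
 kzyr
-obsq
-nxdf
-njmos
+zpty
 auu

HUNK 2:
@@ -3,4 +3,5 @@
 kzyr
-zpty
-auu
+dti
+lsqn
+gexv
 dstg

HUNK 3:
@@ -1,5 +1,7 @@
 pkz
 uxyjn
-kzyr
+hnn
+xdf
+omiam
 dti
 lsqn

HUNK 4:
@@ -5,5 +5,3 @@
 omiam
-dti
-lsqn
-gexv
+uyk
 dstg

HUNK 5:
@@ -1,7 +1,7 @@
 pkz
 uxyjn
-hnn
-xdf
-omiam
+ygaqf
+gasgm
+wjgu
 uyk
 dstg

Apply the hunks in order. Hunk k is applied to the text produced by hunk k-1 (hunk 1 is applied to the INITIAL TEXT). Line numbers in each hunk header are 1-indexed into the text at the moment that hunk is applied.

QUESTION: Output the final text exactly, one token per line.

Answer: pkz
uxyjn
ygaqf
gasgm
wjgu
uyk
dstg

Derivation:
Hunk 1: at line 3 remove [obsq,nxdf,njmos] add [zpty] -> 6 lines: pkz uxyjn kzyr zpty auu dstg
Hunk 2: at line 3 remove [zpty,auu] add [dti,lsqn,gexv] -> 7 lines: pkz uxyjn kzyr dti lsqn gexv dstg
Hunk 3: at line 1 remove [kzyr] add [hnn,xdf,omiam] -> 9 lines: pkz uxyjn hnn xdf omiam dti lsqn gexv dstg
Hunk 4: at line 5 remove [dti,lsqn,gexv] add [uyk] -> 7 lines: pkz uxyjn hnn xdf omiam uyk dstg
Hunk 5: at line 1 remove [hnn,xdf,omiam] add [ygaqf,gasgm,wjgu] -> 7 lines: pkz uxyjn ygaqf gasgm wjgu uyk dstg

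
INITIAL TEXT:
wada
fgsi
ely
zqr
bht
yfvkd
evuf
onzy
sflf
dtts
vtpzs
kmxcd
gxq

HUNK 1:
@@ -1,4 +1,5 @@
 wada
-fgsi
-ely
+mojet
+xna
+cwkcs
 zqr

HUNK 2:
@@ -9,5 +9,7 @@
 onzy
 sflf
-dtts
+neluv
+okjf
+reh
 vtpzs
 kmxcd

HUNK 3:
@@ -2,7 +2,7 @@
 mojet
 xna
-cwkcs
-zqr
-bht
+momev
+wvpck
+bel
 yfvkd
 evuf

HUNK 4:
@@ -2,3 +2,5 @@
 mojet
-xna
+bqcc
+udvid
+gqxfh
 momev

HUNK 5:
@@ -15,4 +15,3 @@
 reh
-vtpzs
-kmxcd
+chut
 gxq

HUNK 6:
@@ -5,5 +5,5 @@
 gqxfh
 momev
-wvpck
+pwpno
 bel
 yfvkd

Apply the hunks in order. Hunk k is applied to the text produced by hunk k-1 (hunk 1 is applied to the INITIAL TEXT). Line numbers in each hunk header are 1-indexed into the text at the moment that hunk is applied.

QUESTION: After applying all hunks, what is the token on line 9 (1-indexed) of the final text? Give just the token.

Hunk 1: at line 1 remove [fgsi,ely] add [mojet,xna,cwkcs] -> 14 lines: wada mojet xna cwkcs zqr bht yfvkd evuf onzy sflf dtts vtpzs kmxcd gxq
Hunk 2: at line 9 remove [dtts] add [neluv,okjf,reh] -> 16 lines: wada mojet xna cwkcs zqr bht yfvkd evuf onzy sflf neluv okjf reh vtpzs kmxcd gxq
Hunk 3: at line 2 remove [cwkcs,zqr,bht] add [momev,wvpck,bel] -> 16 lines: wada mojet xna momev wvpck bel yfvkd evuf onzy sflf neluv okjf reh vtpzs kmxcd gxq
Hunk 4: at line 2 remove [xna] add [bqcc,udvid,gqxfh] -> 18 lines: wada mojet bqcc udvid gqxfh momev wvpck bel yfvkd evuf onzy sflf neluv okjf reh vtpzs kmxcd gxq
Hunk 5: at line 15 remove [vtpzs,kmxcd] add [chut] -> 17 lines: wada mojet bqcc udvid gqxfh momev wvpck bel yfvkd evuf onzy sflf neluv okjf reh chut gxq
Hunk 6: at line 5 remove [wvpck] add [pwpno] -> 17 lines: wada mojet bqcc udvid gqxfh momev pwpno bel yfvkd evuf onzy sflf neluv okjf reh chut gxq
Final line 9: yfvkd

Answer: yfvkd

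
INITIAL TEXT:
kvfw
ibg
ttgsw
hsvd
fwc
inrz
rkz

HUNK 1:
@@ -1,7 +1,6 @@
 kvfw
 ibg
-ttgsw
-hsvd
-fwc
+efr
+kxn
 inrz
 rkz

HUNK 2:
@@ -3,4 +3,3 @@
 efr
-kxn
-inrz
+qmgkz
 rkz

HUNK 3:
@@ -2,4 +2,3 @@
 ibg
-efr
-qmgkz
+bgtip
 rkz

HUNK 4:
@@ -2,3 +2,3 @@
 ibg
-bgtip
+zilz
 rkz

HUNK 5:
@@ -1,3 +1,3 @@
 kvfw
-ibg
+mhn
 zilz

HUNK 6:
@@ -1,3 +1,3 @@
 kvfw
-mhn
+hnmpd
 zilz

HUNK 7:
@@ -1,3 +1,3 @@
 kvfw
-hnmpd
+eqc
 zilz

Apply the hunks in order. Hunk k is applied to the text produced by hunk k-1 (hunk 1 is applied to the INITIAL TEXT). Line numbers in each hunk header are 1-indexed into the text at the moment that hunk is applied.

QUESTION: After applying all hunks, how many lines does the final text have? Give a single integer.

Answer: 4

Derivation:
Hunk 1: at line 1 remove [ttgsw,hsvd,fwc] add [efr,kxn] -> 6 lines: kvfw ibg efr kxn inrz rkz
Hunk 2: at line 3 remove [kxn,inrz] add [qmgkz] -> 5 lines: kvfw ibg efr qmgkz rkz
Hunk 3: at line 2 remove [efr,qmgkz] add [bgtip] -> 4 lines: kvfw ibg bgtip rkz
Hunk 4: at line 2 remove [bgtip] add [zilz] -> 4 lines: kvfw ibg zilz rkz
Hunk 5: at line 1 remove [ibg] add [mhn] -> 4 lines: kvfw mhn zilz rkz
Hunk 6: at line 1 remove [mhn] add [hnmpd] -> 4 lines: kvfw hnmpd zilz rkz
Hunk 7: at line 1 remove [hnmpd] add [eqc] -> 4 lines: kvfw eqc zilz rkz
Final line count: 4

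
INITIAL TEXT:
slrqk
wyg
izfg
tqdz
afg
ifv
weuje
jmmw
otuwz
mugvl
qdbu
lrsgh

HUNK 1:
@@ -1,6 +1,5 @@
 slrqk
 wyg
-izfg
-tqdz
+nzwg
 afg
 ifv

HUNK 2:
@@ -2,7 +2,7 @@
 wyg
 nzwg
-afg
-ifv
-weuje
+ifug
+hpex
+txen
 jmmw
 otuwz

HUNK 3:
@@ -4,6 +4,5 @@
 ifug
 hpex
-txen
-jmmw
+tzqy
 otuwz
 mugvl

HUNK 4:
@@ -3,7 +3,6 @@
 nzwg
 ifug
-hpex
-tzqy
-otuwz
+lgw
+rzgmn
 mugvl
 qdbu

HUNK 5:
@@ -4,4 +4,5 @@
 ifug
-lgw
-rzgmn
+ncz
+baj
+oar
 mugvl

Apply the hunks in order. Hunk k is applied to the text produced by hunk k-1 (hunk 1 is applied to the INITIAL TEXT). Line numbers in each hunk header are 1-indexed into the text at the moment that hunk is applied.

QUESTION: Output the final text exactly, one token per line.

Answer: slrqk
wyg
nzwg
ifug
ncz
baj
oar
mugvl
qdbu
lrsgh

Derivation:
Hunk 1: at line 1 remove [izfg,tqdz] add [nzwg] -> 11 lines: slrqk wyg nzwg afg ifv weuje jmmw otuwz mugvl qdbu lrsgh
Hunk 2: at line 2 remove [afg,ifv,weuje] add [ifug,hpex,txen] -> 11 lines: slrqk wyg nzwg ifug hpex txen jmmw otuwz mugvl qdbu lrsgh
Hunk 3: at line 4 remove [txen,jmmw] add [tzqy] -> 10 lines: slrqk wyg nzwg ifug hpex tzqy otuwz mugvl qdbu lrsgh
Hunk 4: at line 3 remove [hpex,tzqy,otuwz] add [lgw,rzgmn] -> 9 lines: slrqk wyg nzwg ifug lgw rzgmn mugvl qdbu lrsgh
Hunk 5: at line 4 remove [lgw,rzgmn] add [ncz,baj,oar] -> 10 lines: slrqk wyg nzwg ifug ncz baj oar mugvl qdbu lrsgh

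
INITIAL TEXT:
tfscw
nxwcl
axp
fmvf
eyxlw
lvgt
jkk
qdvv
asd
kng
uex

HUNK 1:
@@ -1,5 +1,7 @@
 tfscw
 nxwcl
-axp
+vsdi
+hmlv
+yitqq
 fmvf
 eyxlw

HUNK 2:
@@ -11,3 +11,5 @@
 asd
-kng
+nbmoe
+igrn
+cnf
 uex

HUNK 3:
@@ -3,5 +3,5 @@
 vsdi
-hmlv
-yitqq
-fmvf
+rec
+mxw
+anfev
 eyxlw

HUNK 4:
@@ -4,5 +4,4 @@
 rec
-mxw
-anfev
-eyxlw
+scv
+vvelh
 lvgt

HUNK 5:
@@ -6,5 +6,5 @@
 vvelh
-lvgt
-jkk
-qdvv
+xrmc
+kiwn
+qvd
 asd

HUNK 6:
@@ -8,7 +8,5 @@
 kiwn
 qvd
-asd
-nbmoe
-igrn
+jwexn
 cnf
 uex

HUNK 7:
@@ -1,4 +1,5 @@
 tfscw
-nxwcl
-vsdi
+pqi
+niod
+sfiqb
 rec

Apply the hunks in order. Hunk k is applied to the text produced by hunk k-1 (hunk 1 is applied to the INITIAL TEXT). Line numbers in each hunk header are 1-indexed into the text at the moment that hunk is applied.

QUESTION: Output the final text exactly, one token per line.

Answer: tfscw
pqi
niod
sfiqb
rec
scv
vvelh
xrmc
kiwn
qvd
jwexn
cnf
uex

Derivation:
Hunk 1: at line 1 remove [axp] add [vsdi,hmlv,yitqq] -> 13 lines: tfscw nxwcl vsdi hmlv yitqq fmvf eyxlw lvgt jkk qdvv asd kng uex
Hunk 2: at line 11 remove [kng] add [nbmoe,igrn,cnf] -> 15 lines: tfscw nxwcl vsdi hmlv yitqq fmvf eyxlw lvgt jkk qdvv asd nbmoe igrn cnf uex
Hunk 3: at line 3 remove [hmlv,yitqq,fmvf] add [rec,mxw,anfev] -> 15 lines: tfscw nxwcl vsdi rec mxw anfev eyxlw lvgt jkk qdvv asd nbmoe igrn cnf uex
Hunk 4: at line 4 remove [mxw,anfev,eyxlw] add [scv,vvelh] -> 14 lines: tfscw nxwcl vsdi rec scv vvelh lvgt jkk qdvv asd nbmoe igrn cnf uex
Hunk 5: at line 6 remove [lvgt,jkk,qdvv] add [xrmc,kiwn,qvd] -> 14 lines: tfscw nxwcl vsdi rec scv vvelh xrmc kiwn qvd asd nbmoe igrn cnf uex
Hunk 6: at line 8 remove [asd,nbmoe,igrn] add [jwexn] -> 12 lines: tfscw nxwcl vsdi rec scv vvelh xrmc kiwn qvd jwexn cnf uex
Hunk 7: at line 1 remove [nxwcl,vsdi] add [pqi,niod,sfiqb] -> 13 lines: tfscw pqi niod sfiqb rec scv vvelh xrmc kiwn qvd jwexn cnf uex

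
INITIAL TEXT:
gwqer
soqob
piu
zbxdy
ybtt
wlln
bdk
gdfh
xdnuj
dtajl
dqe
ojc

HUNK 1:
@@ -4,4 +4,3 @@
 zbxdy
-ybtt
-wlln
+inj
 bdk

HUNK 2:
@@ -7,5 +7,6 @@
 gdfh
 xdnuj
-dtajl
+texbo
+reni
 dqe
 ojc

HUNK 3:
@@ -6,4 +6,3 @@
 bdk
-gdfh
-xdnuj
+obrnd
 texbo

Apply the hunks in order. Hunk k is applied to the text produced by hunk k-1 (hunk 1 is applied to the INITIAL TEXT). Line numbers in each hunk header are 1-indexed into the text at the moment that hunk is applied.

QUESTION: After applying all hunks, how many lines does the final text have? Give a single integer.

Answer: 11

Derivation:
Hunk 1: at line 4 remove [ybtt,wlln] add [inj] -> 11 lines: gwqer soqob piu zbxdy inj bdk gdfh xdnuj dtajl dqe ojc
Hunk 2: at line 7 remove [dtajl] add [texbo,reni] -> 12 lines: gwqer soqob piu zbxdy inj bdk gdfh xdnuj texbo reni dqe ojc
Hunk 3: at line 6 remove [gdfh,xdnuj] add [obrnd] -> 11 lines: gwqer soqob piu zbxdy inj bdk obrnd texbo reni dqe ojc
Final line count: 11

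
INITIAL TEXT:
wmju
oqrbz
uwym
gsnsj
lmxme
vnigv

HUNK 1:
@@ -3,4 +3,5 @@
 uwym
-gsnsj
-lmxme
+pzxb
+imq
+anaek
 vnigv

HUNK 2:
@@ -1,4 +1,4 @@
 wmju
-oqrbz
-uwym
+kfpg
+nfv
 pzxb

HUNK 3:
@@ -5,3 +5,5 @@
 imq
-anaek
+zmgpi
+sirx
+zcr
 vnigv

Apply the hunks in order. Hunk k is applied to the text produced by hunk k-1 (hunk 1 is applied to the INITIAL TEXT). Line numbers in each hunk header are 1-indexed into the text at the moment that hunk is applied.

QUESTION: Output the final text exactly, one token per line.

Answer: wmju
kfpg
nfv
pzxb
imq
zmgpi
sirx
zcr
vnigv

Derivation:
Hunk 1: at line 3 remove [gsnsj,lmxme] add [pzxb,imq,anaek] -> 7 lines: wmju oqrbz uwym pzxb imq anaek vnigv
Hunk 2: at line 1 remove [oqrbz,uwym] add [kfpg,nfv] -> 7 lines: wmju kfpg nfv pzxb imq anaek vnigv
Hunk 3: at line 5 remove [anaek] add [zmgpi,sirx,zcr] -> 9 lines: wmju kfpg nfv pzxb imq zmgpi sirx zcr vnigv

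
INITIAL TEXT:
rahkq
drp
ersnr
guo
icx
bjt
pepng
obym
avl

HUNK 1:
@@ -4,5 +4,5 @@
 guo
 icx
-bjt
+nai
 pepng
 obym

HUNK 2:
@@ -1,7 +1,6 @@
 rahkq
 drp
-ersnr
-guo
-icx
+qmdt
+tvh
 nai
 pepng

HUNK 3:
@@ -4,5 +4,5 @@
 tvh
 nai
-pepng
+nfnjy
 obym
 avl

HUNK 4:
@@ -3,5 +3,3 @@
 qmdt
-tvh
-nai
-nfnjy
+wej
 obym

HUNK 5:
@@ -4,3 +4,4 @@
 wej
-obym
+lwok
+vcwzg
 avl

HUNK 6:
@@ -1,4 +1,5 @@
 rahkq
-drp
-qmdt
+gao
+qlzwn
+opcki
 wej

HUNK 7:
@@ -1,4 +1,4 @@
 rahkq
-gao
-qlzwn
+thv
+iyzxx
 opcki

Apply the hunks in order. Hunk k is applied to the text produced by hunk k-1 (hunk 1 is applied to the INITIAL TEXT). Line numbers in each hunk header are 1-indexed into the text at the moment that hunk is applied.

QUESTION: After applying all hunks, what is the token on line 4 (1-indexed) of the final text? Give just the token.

Answer: opcki

Derivation:
Hunk 1: at line 4 remove [bjt] add [nai] -> 9 lines: rahkq drp ersnr guo icx nai pepng obym avl
Hunk 2: at line 1 remove [ersnr,guo,icx] add [qmdt,tvh] -> 8 lines: rahkq drp qmdt tvh nai pepng obym avl
Hunk 3: at line 4 remove [pepng] add [nfnjy] -> 8 lines: rahkq drp qmdt tvh nai nfnjy obym avl
Hunk 4: at line 3 remove [tvh,nai,nfnjy] add [wej] -> 6 lines: rahkq drp qmdt wej obym avl
Hunk 5: at line 4 remove [obym] add [lwok,vcwzg] -> 7 lines: rahkq drp qmdt wej lwok vcwzg avl
Hunk 6: at line 1 remove [drp,qmdt] add [gao,qlzwn,opcki] -> 8 lines: rahkq gao qlzwn opcki wej lwok vcwzg avl
Hunk 7: at line 1 remove [gao,qlzwn] add [thv,iyzxx] -> 8 lines: rahkq thv iyzxx opcki wej lwok vcwzg avl
Final line 4: opcki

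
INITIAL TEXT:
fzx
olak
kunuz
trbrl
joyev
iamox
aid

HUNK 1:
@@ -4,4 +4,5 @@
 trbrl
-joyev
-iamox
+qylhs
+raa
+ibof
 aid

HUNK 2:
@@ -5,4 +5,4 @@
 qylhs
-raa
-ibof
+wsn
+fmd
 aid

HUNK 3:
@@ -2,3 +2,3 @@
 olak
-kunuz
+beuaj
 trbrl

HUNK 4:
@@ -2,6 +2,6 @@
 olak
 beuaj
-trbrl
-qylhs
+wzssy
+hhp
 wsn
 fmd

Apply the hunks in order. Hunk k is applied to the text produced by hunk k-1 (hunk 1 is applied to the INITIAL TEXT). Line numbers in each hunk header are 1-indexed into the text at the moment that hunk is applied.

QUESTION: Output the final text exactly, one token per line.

Answer: fzx
olak
beuaj
wzssy
hhp
wsn
fmd
aid

Derivation:
Hunk 1: at line 4 remove [joyev,iamox] add [qylhs,raa,ibof] -> 8 lines: fzx olak kunuz trbrl qylhs raa ibof aid
Hunk 2: at line 5 remove [raa,ibof] add [wsn,fmd] -> 8 lines: fzx olak kunuz trbrl qylhs wsn fmd aid
Hunk 3: at line 2 remove [kunuz] add [beuaj] -> 8 lines: fzx olak beuaj trbrl qylhs wsn fmd aid
Hunk 4: at line 2 remove [trbrl,qylhs] add [wzssy,hhp] -> 8 lines: fzx olak beuaj wzssy hhp wsn fmd aid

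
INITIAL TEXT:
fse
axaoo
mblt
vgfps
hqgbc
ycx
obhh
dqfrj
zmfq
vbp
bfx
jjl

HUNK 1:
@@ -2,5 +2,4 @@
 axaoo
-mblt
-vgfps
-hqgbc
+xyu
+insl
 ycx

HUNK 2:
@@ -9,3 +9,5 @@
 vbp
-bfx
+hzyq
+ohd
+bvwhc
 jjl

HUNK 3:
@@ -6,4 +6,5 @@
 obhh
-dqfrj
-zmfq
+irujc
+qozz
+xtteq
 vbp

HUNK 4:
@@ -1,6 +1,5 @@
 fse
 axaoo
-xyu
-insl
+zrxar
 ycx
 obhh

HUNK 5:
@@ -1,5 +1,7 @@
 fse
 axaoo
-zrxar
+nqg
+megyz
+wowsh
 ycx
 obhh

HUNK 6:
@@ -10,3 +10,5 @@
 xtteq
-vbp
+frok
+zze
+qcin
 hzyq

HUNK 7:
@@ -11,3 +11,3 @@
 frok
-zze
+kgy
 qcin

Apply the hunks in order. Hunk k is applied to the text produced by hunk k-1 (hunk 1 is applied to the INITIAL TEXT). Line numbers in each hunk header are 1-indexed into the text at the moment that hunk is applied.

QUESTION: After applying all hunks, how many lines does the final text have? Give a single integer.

Hunk 1: at line 2 remove [mblt,vgfps,hqgbc] add [xyu,insl] -> 11 lines: fse axaoo xyu insl ycx obhh dqfrj zmfq vbp bfx jjl
Hunk 2: at line 9 remove [bfx] add [hzyq,ohd,bvwhc] -> 13 lines: fse axaoo xyu insl ycx obhh dqfrj zmfq vbp hzyq ohd bvwhc jjl
Hunk 3: at line 6 remove [dqfrj,zmfq] add [irujc,qozz,xtteq] -> 14 lines: fse axaoo xyu insl ycx obhh irujc qozz xtteq vbp hzyq ohd bvwhc jjl
Hunk 4: at line 1 remove [xyu,insl] add [zrxar] -> 13 lines: fse axaoo zrxar ycx obhh irujc qozz xtteq vbp hzyq ohd bvwhc jjl
Hunk 5: at line 1 remove [zrxar] add [nqg,megyz,wowsh] -> 15 lines: fse axaoo nqg megyz wowsh ycx obhh irujc qozz xtteq vbp hzyq ohd bvwhc jjl
Hunk 6: at line 10 remove [vbp] add [frok,zze,qcin] -> 17 lines: fse axaoo nqg megyz wowsh ycx obhh irujc qozz xtteq frok zze qcin hzyq ohd bvwhc jjl
Hunk 7: at line 11 remove [zze] add [kgy] -> 17 lines: fse axaoo nqg megyz wowsh ycx obhh irujc qozz xtteq frok kgy qcin hzyq ohd bvwhc jjl
Final line count: 17

Answer: 17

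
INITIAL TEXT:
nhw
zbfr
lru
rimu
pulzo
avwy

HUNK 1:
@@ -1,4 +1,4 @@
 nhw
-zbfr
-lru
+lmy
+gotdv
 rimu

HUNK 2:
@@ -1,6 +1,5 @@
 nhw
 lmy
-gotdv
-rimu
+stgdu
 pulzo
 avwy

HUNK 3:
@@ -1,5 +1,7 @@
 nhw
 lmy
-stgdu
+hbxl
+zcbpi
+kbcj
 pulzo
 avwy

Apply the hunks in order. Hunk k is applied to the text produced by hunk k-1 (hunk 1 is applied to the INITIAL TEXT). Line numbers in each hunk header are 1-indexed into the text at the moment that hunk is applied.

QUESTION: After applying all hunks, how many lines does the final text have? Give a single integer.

Answer: 7

Derivation:
Hunk 1: at line 1 remove [zbfr,lru] add [lmy,gotdv] -> 6 lines: nhw lmy gotdv rimu pulzo avwy
Hunk 2: at line 1 remove [gotdv,rimu] add [stgdu] -> 5 lines: nhw lmy stgdu pulzo avwy
Hunk 3: at line 1 remove [stgdu] add [hbxl,zcbpi,kbcj] -> 7 lines: nhw lmy hbxl zcbpi kbcj pulzo avwy
Final line count: 7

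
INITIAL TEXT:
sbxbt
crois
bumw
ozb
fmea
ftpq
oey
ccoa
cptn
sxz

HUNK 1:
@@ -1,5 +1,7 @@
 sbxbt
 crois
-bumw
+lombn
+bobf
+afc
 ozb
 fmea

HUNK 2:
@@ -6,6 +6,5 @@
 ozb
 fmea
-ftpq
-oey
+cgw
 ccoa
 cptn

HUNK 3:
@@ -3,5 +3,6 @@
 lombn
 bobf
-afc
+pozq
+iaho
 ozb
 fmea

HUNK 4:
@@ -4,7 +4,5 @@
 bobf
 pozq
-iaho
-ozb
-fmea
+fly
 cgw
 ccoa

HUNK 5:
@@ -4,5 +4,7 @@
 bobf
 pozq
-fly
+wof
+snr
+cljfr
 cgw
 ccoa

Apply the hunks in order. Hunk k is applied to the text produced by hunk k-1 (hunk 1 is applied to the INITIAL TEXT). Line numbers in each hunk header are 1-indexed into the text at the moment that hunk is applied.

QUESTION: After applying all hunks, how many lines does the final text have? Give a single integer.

Hunk 1: at line 1 remove [bumw] add [lombn,bobf,afc] -> 12 lines: sbxbt crois lombn bobf afc ozb fmea ftpq oey ccoa cptn sxz
Hunk 2: at line 6 remove [ftpq,oey] add [cgw] -> 11 lines: sbxbt crois lombn bobf afc ozb fmea cgw ccoa cptn sxz
Hunk 3: at line 3 remove [afc] add [pozq,iaho] -> 12 lines: sbxbt crois lombn bobf pozq iaho ozb fmea cgw ccoa cptn sxz
Hunk 4: at line 4 remove [iaho,ozb,fmea] add [fly] -> 10 lines: sbxbt crois lombn bobf pozq fly cgw ccoa cptn sxz
Hunk 5: at line 4 remove [fly] add [wof,snr,cljfr] -> 12 lines: sbxbt crois lombn bobf pozq wof snr cljfr cgw ccoa cptn sxz
Final line count: 12

Answer: 12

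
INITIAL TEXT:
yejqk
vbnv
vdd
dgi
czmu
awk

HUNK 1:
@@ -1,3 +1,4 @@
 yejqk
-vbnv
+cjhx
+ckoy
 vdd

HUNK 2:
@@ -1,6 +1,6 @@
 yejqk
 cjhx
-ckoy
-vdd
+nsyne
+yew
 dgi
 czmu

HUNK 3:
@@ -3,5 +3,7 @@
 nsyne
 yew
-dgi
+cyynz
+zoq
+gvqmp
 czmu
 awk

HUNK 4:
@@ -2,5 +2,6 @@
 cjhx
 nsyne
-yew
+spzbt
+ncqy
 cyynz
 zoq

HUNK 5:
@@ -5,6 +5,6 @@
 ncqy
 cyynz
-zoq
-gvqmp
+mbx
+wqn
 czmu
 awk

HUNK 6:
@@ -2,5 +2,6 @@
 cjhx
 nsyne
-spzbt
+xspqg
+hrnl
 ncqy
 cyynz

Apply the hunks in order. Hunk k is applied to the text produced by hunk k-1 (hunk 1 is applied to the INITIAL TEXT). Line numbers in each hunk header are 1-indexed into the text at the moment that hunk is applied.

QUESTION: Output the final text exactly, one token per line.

Hunk 1: at line 1 remove [vbnv] add [cjhx,ckoy] -> 7 lines: yejqk cjhx ckoy vdd dgi czmu awk
Hunk 2: at line 1 remove [ckoy,vdd] add [nsyne,yew] -> 7 lines: yejqk cjhx nsyne yew dgi czmu awk
Hunk 3: at line 3 remove [dgi] add [cyynz,zoq,gvqmp] -> 9 lines: yejqk cjhx nsyne yew cyynz zoq gvqmp czmu awk
Hunk 4: at line 2 remove [yew] add [spzbt,ncqy] -> 10 lines: yejqk cjhx nsyne spzbt ncqy cyynz zoq gvqmp czmu awk
Hunk 5: at line 5 remove [zoq,gvqmp] add [mbx,wqn] -> 10 lines: yejqk cjhx nsyne spzbt ncqy cyynz mbx wqn czmu awk
Hunk 6: at line 2 remove [spzbt] add [xspqg,hrnl] -> 11 lines: yejqk cjhx nsyne xspqg hrnl ncqy cyynz mbx wqn czmu awk

Answer: yejqk
cjhx
nsyne
xspqg
hrnl
ncqy
cyynz
mbx
wqn
czmu
awk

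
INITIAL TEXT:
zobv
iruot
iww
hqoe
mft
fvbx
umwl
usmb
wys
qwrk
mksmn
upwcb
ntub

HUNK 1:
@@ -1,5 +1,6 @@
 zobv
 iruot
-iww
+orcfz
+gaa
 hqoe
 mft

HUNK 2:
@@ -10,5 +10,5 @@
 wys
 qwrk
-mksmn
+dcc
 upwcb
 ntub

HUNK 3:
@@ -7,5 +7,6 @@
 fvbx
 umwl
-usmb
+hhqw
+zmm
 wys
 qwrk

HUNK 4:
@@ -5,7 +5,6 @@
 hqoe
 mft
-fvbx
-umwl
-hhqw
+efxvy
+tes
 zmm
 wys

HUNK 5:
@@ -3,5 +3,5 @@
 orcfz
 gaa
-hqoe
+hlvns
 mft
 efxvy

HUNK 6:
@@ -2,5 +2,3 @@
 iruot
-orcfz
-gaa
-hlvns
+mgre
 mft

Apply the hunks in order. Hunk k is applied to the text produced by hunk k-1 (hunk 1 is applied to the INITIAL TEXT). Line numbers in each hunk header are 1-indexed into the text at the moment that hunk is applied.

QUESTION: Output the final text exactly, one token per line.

Answer: zobv
iruot
mgre
mft
efxvy
tes
zmm
wys
qwrk
dcc
upwcb
ntub

Derivation:
Hunk 1: at line 1 remove [iww] add [orcfz,gaa] -> 14 lines: zobv iruot orcfz gaa hqoe mft fvbx umwl usmb wys qwrk mksmn upwcb ntub
Hunk 2: at line 10 remove [mksmn] add [dcc] -> 14 lines: zobv iruot orcfz gaa hqoe mft fvbx umwl usmb wys qwrk dcc upwcb ntub
Hunk 3: at line 7 remove [usmb] add [hhqw,zmm] -> 15 lines: zobv iruot orcfz gaa hqoe mft fvbx umwl hhqw zmm wys qwrk dcc upwcb ntub
Hunk 4: at line 5 remove [fvbx,umwl,hhqw] add [efxvy,tes] -> 14 lines: zobv iruot orcfz gaa hqoe mft efxvy tes zmm wys qwrk dcc upwcb ntub
Hunk 5: at line 3 remove [hqoe] add [hlvns] -> 14 lines: zobv iruot orcfz gaa hlvns mft efxvy tes zmm wys qwrk dcc upwcb ntub
Hunk 6: at line 2 remove [orcfz,gaa,hlvns] add [mgre] -> 12 lines: zobv iruot mgre mft efxvy tes zmm wys qwrk dcc upwcb ntub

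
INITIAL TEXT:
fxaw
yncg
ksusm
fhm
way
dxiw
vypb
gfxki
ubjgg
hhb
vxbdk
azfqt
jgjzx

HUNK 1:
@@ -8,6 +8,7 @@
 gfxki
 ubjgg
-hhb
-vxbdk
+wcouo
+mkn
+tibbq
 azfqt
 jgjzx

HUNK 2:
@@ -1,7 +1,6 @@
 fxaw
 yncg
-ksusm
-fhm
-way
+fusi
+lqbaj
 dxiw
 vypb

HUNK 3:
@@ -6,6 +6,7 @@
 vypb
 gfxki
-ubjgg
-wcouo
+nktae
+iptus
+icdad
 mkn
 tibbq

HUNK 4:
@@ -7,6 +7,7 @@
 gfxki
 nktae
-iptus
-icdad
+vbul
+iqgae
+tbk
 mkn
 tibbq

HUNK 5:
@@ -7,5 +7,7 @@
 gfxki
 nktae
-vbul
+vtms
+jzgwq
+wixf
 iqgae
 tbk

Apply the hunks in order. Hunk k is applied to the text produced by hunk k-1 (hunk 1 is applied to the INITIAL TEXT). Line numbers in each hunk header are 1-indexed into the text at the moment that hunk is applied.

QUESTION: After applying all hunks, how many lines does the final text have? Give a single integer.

Hunk 1: at line 8 remove [hhb,vxbdk] add [wcouo,mkn,tibbq] -> 14 lines: fxaw yncg ksusm fhm way dxiw vypb gfxki ubjgg wcouo mkn tibbq azfqt jgjzx
Hunk 2: at line 1 remove [ksusm,fhm,way] add [fusi,lqbaj] -> 13 lines: fxaw yncg fusi lqbaj dxiw vypb gfxki ubjgg wcouo mkn tibbq azfqt jgjzx
Hunk 3: at line 6 remove [ubjgg,wcouo] add [nktae,iptus,icdad] -> 14 lines: fxaw yncg fusi lqbaj dxiw vypb gfxki nktae iptus icdad mkn tibbq azfqt jgjzx
Hunk 4: at line 7 remove [iptus,icdad] add [vbul,iqgae,tbk] -> 15 lines: fxaw yncg fusi lqbaj dxiw vypb gfxki nktae vbul iqgae tbk mkn tibbq azfqt jgjzx
Hunk 5: at line 7 remove [vbul] add [vtms,jzgwq,wixf] -> 17 lines: fxaw yncg fusi lqbaj dxiw vypb gfxki nktae vtms jzgwq wixf iqgae tbk mkn tibbq azfqt jgjzx
Final line count: 17

Answer: 17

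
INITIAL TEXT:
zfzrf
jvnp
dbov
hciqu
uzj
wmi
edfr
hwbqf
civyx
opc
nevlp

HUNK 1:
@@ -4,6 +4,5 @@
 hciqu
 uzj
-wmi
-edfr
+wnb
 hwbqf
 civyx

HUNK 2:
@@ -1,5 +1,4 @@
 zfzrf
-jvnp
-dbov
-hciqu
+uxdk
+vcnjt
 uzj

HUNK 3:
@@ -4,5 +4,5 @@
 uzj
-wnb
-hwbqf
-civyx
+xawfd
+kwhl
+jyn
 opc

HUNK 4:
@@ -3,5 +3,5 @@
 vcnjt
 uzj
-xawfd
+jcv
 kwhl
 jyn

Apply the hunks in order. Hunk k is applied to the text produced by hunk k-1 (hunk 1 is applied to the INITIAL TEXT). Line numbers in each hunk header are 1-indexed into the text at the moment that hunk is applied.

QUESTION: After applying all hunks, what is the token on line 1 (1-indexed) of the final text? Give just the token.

Answer: zfzrf

Derivation:
Hunk 1: at line 4 remove [wmi,edfr] add [wnb] -> 10 lines: zfzrf jvnp dbov hciqu uzj wnb hwbqf civyx opc nevlp
Hunk 2: at line 1 remove [jvnp,dbov,hciqu] add [uxdk,vcnjt] -> 9 lines: zfzrf uxdk vcnjt uzj wnb hwbqf civyx opc nevlp
Hunk 3: at line 4 remove [wnb,hwbqf,civyx] add [xawfd,kwhl,jyn] -> 9 lines: zfzrf uxdk vcnjt uzj xawfd kwhl jyn opc nevlp
Hunk 4: at line 3 remove [xawfd] add [jcv] -> 9 lines: zfzrf uxdk vcnjt uzj jcv kwhl jyn opc nevlp
Final line 1: zfzrf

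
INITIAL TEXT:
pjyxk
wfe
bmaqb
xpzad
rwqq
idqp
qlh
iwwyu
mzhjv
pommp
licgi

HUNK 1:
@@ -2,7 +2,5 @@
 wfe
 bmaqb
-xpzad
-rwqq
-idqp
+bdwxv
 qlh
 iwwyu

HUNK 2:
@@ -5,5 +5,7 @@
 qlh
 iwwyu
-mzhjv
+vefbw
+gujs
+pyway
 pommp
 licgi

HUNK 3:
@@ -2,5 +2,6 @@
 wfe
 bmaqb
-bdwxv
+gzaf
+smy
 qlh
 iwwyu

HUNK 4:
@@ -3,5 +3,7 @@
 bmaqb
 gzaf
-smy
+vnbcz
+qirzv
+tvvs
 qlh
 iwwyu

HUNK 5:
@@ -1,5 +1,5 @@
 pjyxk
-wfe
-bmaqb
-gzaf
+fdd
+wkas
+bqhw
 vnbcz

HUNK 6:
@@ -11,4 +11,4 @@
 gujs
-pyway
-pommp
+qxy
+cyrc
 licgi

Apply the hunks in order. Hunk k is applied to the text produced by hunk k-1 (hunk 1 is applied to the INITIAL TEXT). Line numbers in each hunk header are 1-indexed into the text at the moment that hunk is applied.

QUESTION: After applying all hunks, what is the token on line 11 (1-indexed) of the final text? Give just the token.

Answer: gujs

Derivation:
Hunk 1: at line 2 remove [xpzad,rwqq,idqp] add [bdwxv] -> 9 lines: pjyxk wfe bmaqb bdwxv qlh iwwyu mzhjv pommp licgi
Hunk 2: at line 5 remove [mzhjv] add [vefbw,gujs,pyway] -> 11 lines: pjyxk wfe bmaqb bdwxv qlh iwwyu vefbw gujs pyway pommp licgi
Hunk 3: at line 2 remove [bdwxv] add [gzaf,smy] -> 12 lines: pjyxk wfe bmaqb gzaf smy qlh iwwyu vefbw gujs pyway pommp licgi
Hunk 4: at line 3 remove [smy] add [vnbcz,qirzv,tvvs] -> 14 lines: pjyxk wfe bmaqb gzaf vnbcz qirzv tvvs qlh iwwyu vefbw gujs pyway pommp licgi
Hunk 5: at line 1 remove [wfe,bmaqb,gzaf] add [fdd,wkas,bqhw] -> 14 lines: pjyxk fdd wkas bqhw vnbcz qirzv tvvs qlh iwwyu vefbw gujs pyway pommp licgi
Hunk 6: at line 11 remove [pyway,pommp] add [qxy,cyrc] -> 14 lines: pjyxk fdd wkas bqhw vnbcz qirzv tvvs qlh iwwyu vefbw gujs qxy cyrc licgi
Final line 11: gujs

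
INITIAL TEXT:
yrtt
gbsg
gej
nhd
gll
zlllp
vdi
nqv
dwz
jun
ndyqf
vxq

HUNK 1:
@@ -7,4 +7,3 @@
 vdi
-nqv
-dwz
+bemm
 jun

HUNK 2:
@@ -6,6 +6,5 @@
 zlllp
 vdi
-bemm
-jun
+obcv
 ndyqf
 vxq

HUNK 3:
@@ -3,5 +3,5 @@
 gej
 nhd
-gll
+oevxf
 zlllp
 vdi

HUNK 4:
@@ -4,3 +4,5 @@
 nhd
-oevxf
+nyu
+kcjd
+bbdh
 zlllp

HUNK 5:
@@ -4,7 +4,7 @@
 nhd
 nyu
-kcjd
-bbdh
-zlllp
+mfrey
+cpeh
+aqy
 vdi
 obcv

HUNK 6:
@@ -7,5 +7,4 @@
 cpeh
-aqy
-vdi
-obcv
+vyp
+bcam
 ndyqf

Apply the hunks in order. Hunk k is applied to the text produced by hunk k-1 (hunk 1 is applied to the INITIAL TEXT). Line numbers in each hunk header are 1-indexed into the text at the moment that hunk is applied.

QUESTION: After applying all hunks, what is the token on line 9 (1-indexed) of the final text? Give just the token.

Hunk 1: at line 7 remove [nqv,dwz] add [bemm] -> 11 lines: yrtt gbsg gej nhd gll zlllp vdi bemm jun ndyqf vxq
Hunk 2: at line 6 remove [bemm,jun] add [obcv] -> 10 lines: yrtt gbsg gej nhd gll zlllp vdi obcv ndyqf vxq
Hunk 3: at line 3 remove [gll] add [oevxf] -> 10 lines: yrtt gbsg gej nhd oevxf zlllp vdi obcv ndyqf vxq
Hunk 4: at line 4 remove [oevxf] add [nyu,kcjd,bbdh] -> 12 lines: yrtt gbsg gej nhd nyu kcjd bbdh zlllp vdi obcv ndyqf vxq
Hunk 5: at line 4 remove [kcjd,bbdh,zlllp] add [mfrey,cpeh,aqy] -> 12 lines: yrtt gbsg gej nhd nyu mfrey cpeh aqy vdi obcv ndyqf vxq
Hunk 6: at line 7 remove [aqy,vdi,obcv] add [vyp,bcam] -> 11 lines: yrtt gbsg gej nhd nyu mfrey cpeh vyp bcam ndyqf vxq
Final line 9: bcam

Answer: bcam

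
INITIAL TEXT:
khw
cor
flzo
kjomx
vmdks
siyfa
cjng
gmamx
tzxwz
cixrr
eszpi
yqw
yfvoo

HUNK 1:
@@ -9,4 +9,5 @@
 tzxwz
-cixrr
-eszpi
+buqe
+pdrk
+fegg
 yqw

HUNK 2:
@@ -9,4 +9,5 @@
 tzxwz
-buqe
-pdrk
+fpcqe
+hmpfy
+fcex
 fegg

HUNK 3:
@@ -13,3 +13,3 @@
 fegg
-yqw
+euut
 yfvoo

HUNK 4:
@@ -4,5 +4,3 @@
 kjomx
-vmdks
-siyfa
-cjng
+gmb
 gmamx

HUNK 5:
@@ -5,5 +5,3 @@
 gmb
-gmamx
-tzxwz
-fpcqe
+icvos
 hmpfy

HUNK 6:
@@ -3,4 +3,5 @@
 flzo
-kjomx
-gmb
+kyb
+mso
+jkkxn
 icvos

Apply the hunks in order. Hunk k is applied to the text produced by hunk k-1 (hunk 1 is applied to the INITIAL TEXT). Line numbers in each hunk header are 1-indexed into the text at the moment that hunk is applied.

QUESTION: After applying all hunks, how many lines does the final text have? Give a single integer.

Hunk 1: at line 9 remove [cixrr,eszpi] add [buqe,pdrk,fegg] -> 14 lines: khw cor flzo kjomx vmdks siyfa cjng gmamx tzxwz buqe pdrk fegg yqw yfvoo
Hunk 2: at line 9 remove [buqe,pdrk] add [fpcqe,hmpfy,fcex] -> 15 lines: khw cor flzo kjomx vmdks siyfa cjng gmamx tzxwz fpcqe hmpfy fcex fegg yqw yfvoo
Hunk 3: at line 13 remove [yqw] add [euut] -> 15 lines: khw cor flzo kjomx vmdks siyfa cjng gmamx tzxwz fpcqe hmpfy fcex fegg euut yfvoo
Hunk 4: at line 4 remove [vmdks,siyfa,cjng] add [gmb] -> 13 lines: khw cor flzo kjomx gmb gmamx tzxwz fpcqe hmpfy fcex fegg euut yfvoo
Hunk 5: at line 5 remove [gmamx,tzxwz,fpcqe] add [icvos] -> 11 lines: khw cor flzo kjomx gmb icvos hmpfy fcex fegg euut yfvoo
Hunk 6: at line 3 remove [kjomx,gmb] add [kyb,mso,jkkxn] -> 12 lines: khw cor flzo kyb mso jkkxn icvos hmpfy fcex fegg euut yfvoo
Final line count: 12

Answer: 12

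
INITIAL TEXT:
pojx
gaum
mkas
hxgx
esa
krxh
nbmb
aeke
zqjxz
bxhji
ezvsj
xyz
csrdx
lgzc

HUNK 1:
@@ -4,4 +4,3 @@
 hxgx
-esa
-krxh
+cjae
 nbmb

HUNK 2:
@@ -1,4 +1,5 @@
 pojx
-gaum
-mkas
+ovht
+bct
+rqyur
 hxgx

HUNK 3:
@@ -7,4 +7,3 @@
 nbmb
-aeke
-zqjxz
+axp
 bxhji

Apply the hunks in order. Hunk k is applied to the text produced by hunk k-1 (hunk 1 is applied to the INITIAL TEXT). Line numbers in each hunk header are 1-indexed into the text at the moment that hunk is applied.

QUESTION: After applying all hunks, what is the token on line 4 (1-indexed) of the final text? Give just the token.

Answer: rqyur

Derivation:
Hunk 1: at line 4 remove [esa,krxh] add [cjae] -> 13 lines: pojx gaum mkas hxgx cjae nbmb aeke zqjxz bxhji ezvsj xyz csrdx lgzc
Hunk 2: at line 1 remove [gaum,mkas] add [ovht,bct,rqyur] -> 14 lines: pojx ovht bct rqyur hxgx cjae nbmb aeke zqjxz bxhji ezvsj xyz csrdx lgzc
Hunk 3: at line 7 remove [aeke,zqjxz] add [axp] -> 13 lines: pojx ovht bct rqyur hxgx cjae nbmb axp bxhji ezvsj xyz csrdx lgzc
Final line 4: rqyur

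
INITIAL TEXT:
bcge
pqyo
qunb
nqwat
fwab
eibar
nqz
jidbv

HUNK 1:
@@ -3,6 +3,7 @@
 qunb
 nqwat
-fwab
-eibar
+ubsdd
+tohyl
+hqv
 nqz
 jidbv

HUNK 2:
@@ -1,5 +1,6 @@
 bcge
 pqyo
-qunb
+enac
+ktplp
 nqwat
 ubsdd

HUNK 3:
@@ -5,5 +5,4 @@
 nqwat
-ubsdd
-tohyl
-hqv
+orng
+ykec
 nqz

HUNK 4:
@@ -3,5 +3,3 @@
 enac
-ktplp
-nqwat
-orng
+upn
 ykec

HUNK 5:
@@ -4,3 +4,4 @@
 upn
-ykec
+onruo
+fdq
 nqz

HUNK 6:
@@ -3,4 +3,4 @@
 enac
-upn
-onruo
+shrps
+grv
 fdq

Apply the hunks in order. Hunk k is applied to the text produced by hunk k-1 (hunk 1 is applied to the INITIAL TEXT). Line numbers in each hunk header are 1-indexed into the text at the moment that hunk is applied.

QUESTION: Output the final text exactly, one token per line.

Hunk 1: at line 3 remove [fwab,eibar] add [ubsdd,tohyl,hqv] -> 9 lines: bcge pqyo qunb nqwat ubsdd tohyl hqv nqz jidbv
Hunk 2: at line 1 remove [qunb] add [enac,ktplp] -> 10 lines: bcge pqyo enac ktplp nqwat ubsdd tohyl hqv nqz jidbv
Hunk 3: at line 5 remove [ubsdd,tohyl,hqv] add [orng,ykec] -> 9 lines: bcge pqyo enac ktplp nqwat orng ykec nqz jidbv
Hunk 4: at line 3 remove [ktplp,nqwat,orng] add [upn] -> 7 lines: bcge pqyo enac upn ykec nqz jidbv
Hunk 5: at line 4 remove [ykec] add [onruo,fdq] -> 8 lines: bcge pqyo enac upn onruo fdq nqz jidbv
Hunk 6: at line 3 remove [upn,onruo] add [shrps,grv] -> 8 lines: bcge pqyo enac shrps grv fdq nqz jidbv

Answer: bcge
pqyo
enac
shrps
grv
fdq
nqz
jidbv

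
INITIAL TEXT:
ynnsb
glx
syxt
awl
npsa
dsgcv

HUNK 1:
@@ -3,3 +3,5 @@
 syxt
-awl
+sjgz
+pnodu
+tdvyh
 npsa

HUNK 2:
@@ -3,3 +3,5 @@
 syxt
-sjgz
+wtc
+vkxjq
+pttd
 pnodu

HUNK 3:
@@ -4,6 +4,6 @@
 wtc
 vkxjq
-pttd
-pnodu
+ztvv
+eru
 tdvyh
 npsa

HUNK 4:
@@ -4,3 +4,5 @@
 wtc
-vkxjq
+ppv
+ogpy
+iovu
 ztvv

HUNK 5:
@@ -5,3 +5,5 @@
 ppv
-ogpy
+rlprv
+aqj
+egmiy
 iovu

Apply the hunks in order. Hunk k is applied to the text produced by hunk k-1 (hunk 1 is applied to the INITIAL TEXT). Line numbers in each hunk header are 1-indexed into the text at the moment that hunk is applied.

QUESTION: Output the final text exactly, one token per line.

Hunk 1: at line 3 remove [awl] add [sjgz,pnodu,tdvyh] -> 8 lines: ynnsb glx syxt sjgz pnodu tdvyh npsa dsgcv
Hunk 2: at line 3 remove [sjgz] add [wtc,vkxjq,pttd] -> 10 lines: ynnsb glx syxt wtc vkxjq pttd pnodu tdvyh npsa dsgcv
Hunk 3: at line 4 remove [pttd,pnodu] add [ztvv,eru] -> 10 lines: ynnsb glx syxt wtc vkxjq ztvv eru tdvyh npsa dsgcv
Hunk 4: at line 4 remove [vkxjq] add [ppv,ogpy,iovu] -> 12 lines: ynnsb glx syxt wtc ppv ogpy iovu ztvv eru tdvyh npsa dsgcv
Hunk 5: at line 5 remove [ogpy] add [rlprv,aqj,egmiy] -> 14 lines: ynnsb glx syxt wtc ppv rlprv aqj egmiy iovu ztvv eru tdvyh npsa dsgcv

Answer: ynnsb
glx
syxt
wtc
ppv
rlprv
aqj
egmiy
iovu
ztvv
eru
tdvyh
npsa
dsgcv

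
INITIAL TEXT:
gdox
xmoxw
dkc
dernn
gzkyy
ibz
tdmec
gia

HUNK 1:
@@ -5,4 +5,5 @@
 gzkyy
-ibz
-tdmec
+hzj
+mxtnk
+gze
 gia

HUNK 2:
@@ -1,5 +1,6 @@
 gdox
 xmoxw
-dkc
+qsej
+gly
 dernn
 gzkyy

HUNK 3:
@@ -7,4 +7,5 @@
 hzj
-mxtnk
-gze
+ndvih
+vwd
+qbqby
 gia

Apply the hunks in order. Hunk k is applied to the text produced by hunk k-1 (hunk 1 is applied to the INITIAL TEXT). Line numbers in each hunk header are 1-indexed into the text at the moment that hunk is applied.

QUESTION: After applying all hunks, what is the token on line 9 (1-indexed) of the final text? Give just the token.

Answer: vwd

Derivation:
Hunk 1: at line 5 remove [ibz,tdmec] add [hzj,mxtnk,gze] -> 9 lines: gdox xmoxw dkc dernn gzkyy hzj mxtnk gze gia
Hunk 2: at line 1 remove [dkc] add [qsej,gly] -> 10 lines: gdox xmoxw qsej gly dernn gzkyy hzj mxtnk gze gia
Hunk 3: at line 7 remove [mxtnk,gze] add [ndvih,vwd,qbqby] -> 11 lines: gdox xmoxw qsej gly dernn gzkyy hzj ndvih vwd qbqby gia
Final line 9: vwd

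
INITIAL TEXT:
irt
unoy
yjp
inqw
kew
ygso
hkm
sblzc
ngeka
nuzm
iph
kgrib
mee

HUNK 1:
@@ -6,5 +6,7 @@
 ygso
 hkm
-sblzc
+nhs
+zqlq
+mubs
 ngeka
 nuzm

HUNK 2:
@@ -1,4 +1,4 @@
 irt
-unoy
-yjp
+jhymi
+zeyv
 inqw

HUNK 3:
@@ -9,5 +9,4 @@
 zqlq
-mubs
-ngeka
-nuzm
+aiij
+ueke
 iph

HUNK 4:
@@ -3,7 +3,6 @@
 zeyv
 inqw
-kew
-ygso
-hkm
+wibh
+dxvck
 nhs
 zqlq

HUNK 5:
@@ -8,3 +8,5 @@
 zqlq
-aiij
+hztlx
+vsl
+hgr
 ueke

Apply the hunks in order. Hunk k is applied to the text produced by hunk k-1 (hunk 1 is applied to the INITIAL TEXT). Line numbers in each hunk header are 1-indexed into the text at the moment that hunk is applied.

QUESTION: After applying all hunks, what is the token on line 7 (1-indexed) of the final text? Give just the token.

Hunk 1: at line 6 remove [sblzc] add [nhs,zqlq,mubs] -> 15 lines: irt unoy yjp inqw kew ygso hkm nhs zqlq mubs ngeka nuzm iph kgrib mee
Hunk 2: at line 1 remove [unoy,yjp] add [jhymi,zeyv] -> 15 lines: irt jhymi zeyv inqw kew ygso hkm nhs zqlq mubs ngeka nuzm iph kgrib mee
Hunk 3: at line 9 remove [mubs,ngeka,nuzm] add [aiij,ueke] -> 14 lines: irt jhymi zeyv inqw kew ygso hkm nhs zqlq aiij ueke iph kgrib mee
Hunk 4: at line 3 remove [kew,ygso,hkm] add [wibh,dxvck] -> 13 lines: irt jhymi zeyv inqw wibh dxvck nhs zqlq aiij ueke iph kgrib mee
Hunk 5: at line 8 remove [aiij] add [hztlx,vsl,hgr] -> 15 lines: irt jhymi zeyv inqw wibh dxvck nhs zqlq hztlx vsl hgr ueke iph kgrib mee
Final line 7: nhs

Answer: nhs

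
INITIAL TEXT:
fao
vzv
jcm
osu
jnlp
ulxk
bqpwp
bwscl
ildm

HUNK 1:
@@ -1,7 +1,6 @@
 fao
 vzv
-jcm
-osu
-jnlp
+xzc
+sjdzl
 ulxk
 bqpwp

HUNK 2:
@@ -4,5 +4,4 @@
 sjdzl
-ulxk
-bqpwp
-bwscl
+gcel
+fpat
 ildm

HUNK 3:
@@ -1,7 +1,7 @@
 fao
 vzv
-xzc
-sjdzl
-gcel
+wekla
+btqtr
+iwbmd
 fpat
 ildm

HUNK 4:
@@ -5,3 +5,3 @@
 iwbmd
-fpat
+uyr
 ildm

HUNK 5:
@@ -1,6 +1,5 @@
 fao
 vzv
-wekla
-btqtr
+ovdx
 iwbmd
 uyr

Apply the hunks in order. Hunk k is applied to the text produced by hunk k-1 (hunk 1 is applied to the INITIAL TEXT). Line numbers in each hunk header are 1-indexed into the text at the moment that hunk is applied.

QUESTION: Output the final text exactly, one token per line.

Hunk 1: at line 1 remove [jcm,osu,jnlp] add [xzc,sjdzl] -> 8 lines: fao vzv xzc sjdzl ulxk bqpwp bwscl ildm
Hunk 2: at line 4 remove [ulxk,bqpwp,bwscl] add [gcel,fpat] -> 7 lines: fao vzv xzc sjdzl gcel fpat ildm
Hunk 3: at line 1 remove [xzc,sjdzl,gcel] add [wekla,btqtr,iwbmd] -> 7 lines: fao vzv wekla btqtr iwbmd fpat ildm
Hunk 4: at line 5 remove [fpat] add [uyr] -> 7 lines: fao vzv wekla btqtr iwbmd uyr ildm
Hunk 5: at line 1 remove [wekla,btqtr] add [ovdx] -> 6 lines: fao vzv ovdx iwbmd uyr ildm

Answer: fao
vzv
ovdx
iwbmd
uyr
ildm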